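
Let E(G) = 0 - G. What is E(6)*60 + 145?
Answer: -215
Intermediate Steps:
E(G) = -G
E(6)*60 + 145 = -1*6*60 + 145 = -6*60 + 145 = -360 + 145 = -215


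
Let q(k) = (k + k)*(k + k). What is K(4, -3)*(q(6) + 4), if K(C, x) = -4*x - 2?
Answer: 1480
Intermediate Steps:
K(C, x) = -2 - 4*x
q(k) = 4*k² (q(k) = (2*k)*(2*k) = 4*k²)
K(4, -3)*(q(6) + 4) = (-2 - 4*(-3))*(4*6² + 4) = (-2 + 12)*(4*36 + 4) = 10*(144 + 4) = 10*148 = 1480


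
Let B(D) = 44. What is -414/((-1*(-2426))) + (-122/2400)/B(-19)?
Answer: -11003593/64046400 ≈ -0.17181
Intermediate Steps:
-414/((-1*(-2426))) + (-122/2400)/B(-19) = -414/((-1*(-2426))) - 122/2400/44 = -414/2426 - 122*1/2400*(1/44) = -414*1/2426 - 61/1200*1/44 = -207/1213 - 61/52800 = -11003593/64046400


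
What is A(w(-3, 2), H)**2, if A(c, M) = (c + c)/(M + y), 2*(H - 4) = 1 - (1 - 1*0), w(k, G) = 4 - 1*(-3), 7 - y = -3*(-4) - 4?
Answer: 196/9 ≈ 21.778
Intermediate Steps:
y = -1 (y = 7 - (-3*(-4) - 4) = 7 - (12 - 4) = 7 - 1*8 = 7 - 8 = -1)
w(k, G) = 7 (w(k, G) = 4 + 3 = 7)
H = 4 (H = 4 + (1 - (1 - 1*0))/2 = 4 + (1 - (1 + 0))/2 = 4 + (1 - 1*1)/2 = 4 + (1 - 1)/2 = 4 + (1/2)*0 = 4 + 0 = 4)
A(c, M) = 2*c/(-1 + M) (A(c, M) = (c + c)/(M - 1) = (2*c)/(-1 + M) = 2*c/(-1 + M))
A(w(-3, 2), H)**2 = (2*7/(-1 + 4))**2 = (2*7/3)**2 = (2*7*(1/3))**2 = (14/3)**2 = 196/9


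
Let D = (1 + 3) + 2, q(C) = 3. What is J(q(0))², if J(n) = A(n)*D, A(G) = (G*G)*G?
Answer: 26244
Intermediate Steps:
A(G) = G³ (A(G) = G²*G = G³)
D = 6 (D = 4 + 2 = 6)
J(n) = 6*n³ (J(n) = n³*6 = 6*n³)
J(q(0))² = (6*3³)² = (6*27)² = 162² = 26244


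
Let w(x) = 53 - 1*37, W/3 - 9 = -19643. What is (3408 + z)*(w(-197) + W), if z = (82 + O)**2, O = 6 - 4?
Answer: -616183104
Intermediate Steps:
O = 2
W = -58902 (W = 27 + 3*(-19643) = 27 - 58929 = -58902)
w(x) = 16 (w(x) = 53 - 37 = 16)
z = 7056 (z = (82 + 2)**2 = 84**2 = 7056)
(3408 + z)*(w(-197) + W) = (3408 + 7056)*(16 - 58902) = 10464*(-58886) = -616183104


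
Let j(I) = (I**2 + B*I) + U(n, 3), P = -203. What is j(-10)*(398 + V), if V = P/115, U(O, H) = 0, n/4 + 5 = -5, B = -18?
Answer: 2551752/23 ≈ 1.1095e+5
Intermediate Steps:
n = -40 (n = -20 + 4*(-5) = -20 - 20 = -40)
j(I) = I**2 - 18*I (j(I) = (I**2 - 18*I) + 0 = I**2 - 18*I)
V = -203/115 ≈ -1.7652
j(-10)*(398 + V) = (-10*(-18 - 10))*(398 - 203/115) = -10*(-28)*(45567/115) = 280*(45567/115) = 2551752/23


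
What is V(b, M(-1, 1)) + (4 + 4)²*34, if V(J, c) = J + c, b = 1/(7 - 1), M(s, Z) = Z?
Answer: 13063/6 ≈ 2177.2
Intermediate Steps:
b = ⅙ (b = 1/6 = ⅙ ≈ 0.16667)
V(b, M(-1, 1)) + (4 + 4)²*34 = (⅙ + 1) + (4 + 4)²*34 = 7/6 + 8²*34 = 7/6 + 64*34 = 7/6 + 2176 = 13063/6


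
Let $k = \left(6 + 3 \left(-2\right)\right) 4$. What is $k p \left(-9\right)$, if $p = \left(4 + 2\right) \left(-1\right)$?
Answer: $0$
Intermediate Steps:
$p = -6$ ($p = 6 \left(-1\right) = -6$)
$k = 0$ ($k = \left(6 - 6\right) 4 = 0 \cdot 4 = 0$)
$k p \left(-9\right) = 0 \left(-6\right) \left(-9\right) = 0 \left(-9\right) = 0$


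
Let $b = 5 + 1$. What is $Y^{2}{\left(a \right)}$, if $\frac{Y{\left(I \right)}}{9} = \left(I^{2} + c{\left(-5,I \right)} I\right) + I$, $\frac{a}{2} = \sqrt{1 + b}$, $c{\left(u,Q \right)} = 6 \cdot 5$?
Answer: $2243052 + 281232 \sqrt{7} \approx 2.9871 \cdot 10^{6}$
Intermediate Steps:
$c{\left(u,Q \right)} = 30$
$b = 6$
$a = 2 \sqrt{7}$ ($a = 2 \sqrt{1 + 6} = 2 \sqrt{7} \approx 5.2915$)
$Y{\left(I \right)} = 9 I^{2} + 279 I$ ($Y{\left(I \right)} = 9 \left(\left(I^{2} + 30 I\right) + I\right) = 9 \left(I^{2} + 31 I\right) = 9 I^{2} + 279 I$)
$Y^{2}{\left(a \right)} = \left(9 \cdot 2 \sqrt{7} \left(31 + 2 \sqrt{7}\right)\right)^{2} = \left(18 \sqrt{7} \left(31 + 2 \sqrt{7}\right)\right)^{2} = 2268 \left(31 + 2 \sqrt{7}\right)^{2}$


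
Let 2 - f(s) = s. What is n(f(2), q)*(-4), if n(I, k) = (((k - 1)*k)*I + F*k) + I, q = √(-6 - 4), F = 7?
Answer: -28*I*√10 ≈ -88.544*I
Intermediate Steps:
f(s) = 2 - s
q = I*√10 (q = √(-10) = I*√10 ≈ 3.1623*I)
n(I, k) = I + 7*k + I*k*(-1 + k) (n(I, k) = (((k - 1)*k)*I + 7*k) + I = (((-1 + k)*k)*I + 7*k) + I = ((k*(-1 + k))*I + 7*k) + I = (I*k*(-1 + k) + 7*k) + I = (7*k + I*k*(-1 + k)) + I = I + 7*k + I*k*(-1 + k))
n(f(2), q)*(-4) = ((2 - 1*2) + 7*(I*√10) + (2 - 1*2)*(I*√10)² - (2 - 1*2)*I*√10)*(-4) = ((2 - 2) + 7*I*√10 + (2 - 2)*(-10) - (2 - 2)*I*√10)*(-4) = (0 + 7*I*√10 + 0*(-10) - 1*0*I*√10)*(-4) = (0 + 7*I*√10 + 0 + 0)*(-4) = (7*I*√10)*(-4) = -28*I*√10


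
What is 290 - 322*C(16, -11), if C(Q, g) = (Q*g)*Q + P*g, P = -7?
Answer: 882248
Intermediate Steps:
C(Q, g) = -7*g + g*Q² (C(Q, g) = (Q*g)*Q - 7*g = g*Q² - 7*g = -7*g + g*Q²)
290 - 322*C(16, -11) = 290 - (-3542)*(-7 + 16²) = 290 - (-3542)*(-7 + 256) = 290 - (-3542)*249 = 290 - 322*(-2739) = 290 + 881958 = 882248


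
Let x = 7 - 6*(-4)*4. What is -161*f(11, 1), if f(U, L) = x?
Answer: -16583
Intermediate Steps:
x = 103 (x = 7 - (-24)*4 = 7 - 1*(-96) = 7 + 96 = 103)
f(U, L) = 103
-161*f(11, 1) = -161*103 = -16583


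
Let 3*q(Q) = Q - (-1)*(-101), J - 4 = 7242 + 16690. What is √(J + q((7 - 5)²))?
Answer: √215133/3 ≈ 154.61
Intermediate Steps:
J = 23936 (J = 4 + (7242 + 16690) = 4 + 23932 = 23936)
q(Q) = -101/3 + Q/3 (q(Q) = (Q - (-1)*(-101))/3 = (Q - 1*101)/3 = (Q - 101)/3 = (-101 + Q)/3 = -101/3 + Q/3)
√(J + q((7 - 5)²)) = √(23936 + (-101/3 + (7 - 5)²/3)) = √(23936 + (-101/3 + (⅓)*2²)) = √(23936 + (-101/3 + (⅓)*4)) = √(23936 + (-101/3 + 4/3)) = √(23936 - 97/3) = √(71711/3) = √215133/3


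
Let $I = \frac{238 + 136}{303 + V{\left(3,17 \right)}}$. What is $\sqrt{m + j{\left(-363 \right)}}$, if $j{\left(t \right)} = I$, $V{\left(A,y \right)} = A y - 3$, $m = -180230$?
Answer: $\frac{2 i \sqrt{616788471}}{117} \approx 424.53 i$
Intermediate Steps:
$V{\left(A,y \right)} = -3 + A y$
$I = \frac{374}{351}$ ($I = \frac{238 + 136}{303 + \left(-3 + 3 \cdot 17\right)} = \frac{374}{303 + \left(-3 + 51\right)} = \frac{374}{303 + 48} = \frac{374}{351} \approx 1.0655$)
$j{\left(t \right)} = \frac{374}{351}$
$\sqrt{m + j{\left(-363 \right)}} = \sqrt{-180230 + \frac{374}{351}} = \sqrt{- \frac{63260356}{351}} = \frac{2 i \sqrt{616788471}}{117}$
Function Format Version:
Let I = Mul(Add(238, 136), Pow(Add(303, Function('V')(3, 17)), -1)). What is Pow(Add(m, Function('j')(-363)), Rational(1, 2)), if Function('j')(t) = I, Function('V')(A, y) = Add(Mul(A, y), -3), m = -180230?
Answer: Mul(Rational(2, 117), I, Pow(616788471, Rational(1, 2))) ≈ Mul(424.53, I)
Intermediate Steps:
Function('V')(A, y) = Add(-3, Mul(A, y))
I = Rational(374, 351) (I = Mul(Add(238, 136), Pow(Add(303, Add(-3, Mul(3, 17))), -1)) = Mul(374, Pow(Add(303, Add(-3, 51)), -1)) = Mul(374, Pow(Add(303, 48), -1)) = Mul(374, Pow(351, -1)) = Mul(374, Rational(1, 351)) = Rational(374, 351) ≈ 1.0655)
Function('j')(t) = Rational(374, 351)
Pow(Add(m, Function('j')(-363)), Rational(1, 2)) = Pow(Add(-180230, Rational(374, 351)), Rational(1, 2)) = Pow(Rational(-63260356, 351), Rational(1, 2)) = Mul(Rational(2, 117), I, Pow(616788471, Rational(1, 2)))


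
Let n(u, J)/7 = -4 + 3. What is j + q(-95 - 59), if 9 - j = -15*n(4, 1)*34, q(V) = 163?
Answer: -3398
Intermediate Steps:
n(u, J) = -7 (n(u, J) = 7*(-4 + 3) = 7*(-1) = -7)
j = -3561 (j = 9 - (-15*(-7))*34 = 9 - 105*34 = 9 - 1*3570 = 9 - 3570 = -3561)
j + q(-95 - 59) = -3561 + 163 = -3398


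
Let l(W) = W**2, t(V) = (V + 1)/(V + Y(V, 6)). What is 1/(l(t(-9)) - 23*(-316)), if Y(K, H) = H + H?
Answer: 9/65476 ≈ 0.00013745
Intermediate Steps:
Y(K, H) = 2*H
t(V) = (1 + V)/(12 + V) (t(V) = (V + 1)/(V + 2*6) = (1 + V)/(V + 12) = (1 + V)/(12 + V))
1/(l(t(-9)) - 23*(-316)) = 1/(((1 - 9)/(12 - 9))**2 - 23*(-316)) = 1/((-8/3)**2 + 7268) = 1/(64/9 + 7268) = 1/(65476/9) = 9/65476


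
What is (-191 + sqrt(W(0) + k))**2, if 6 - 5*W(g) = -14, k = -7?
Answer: (191 - I*sqrt(3))**2 ≈ 36478.0 - 661.6*I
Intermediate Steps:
W(g) = 4 (W(g) = 6/5 - 1/5*(-14) = 6/5 + 14/5 = 4)
(-191 + sqrt(W(0) + k))**2 = (-191 + sqrt(4 - 7))**2 = (-191 + sqrt(-3))**2 = (-191 + I*sqrt(3))**2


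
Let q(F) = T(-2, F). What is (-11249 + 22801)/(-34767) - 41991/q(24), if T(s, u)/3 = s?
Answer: 486610595/69534 ≈ 6998.2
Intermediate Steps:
T(s, u) = 3*s
q(F) = -6 (q(F) = 3*(-2) = -6)
(-11249 + 22801)/(-34767) - 41991/q(24) = (-11249 + 22801)/(-34767) - 41991/(-6) = 11552*(-1/34767) - 41991*(-⅙) = -11552/34767 + 13997/2 = 486610595/69534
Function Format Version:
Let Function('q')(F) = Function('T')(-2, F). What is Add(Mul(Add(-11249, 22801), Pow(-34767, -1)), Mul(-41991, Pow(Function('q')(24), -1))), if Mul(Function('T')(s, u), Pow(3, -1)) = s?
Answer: Rational(486610595, 69534) ≈ 6998.2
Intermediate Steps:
Function('T')(s, u) = Mul(3, s)
Function('q')(F) = -6 (Function('q')(F) = Mul(3, -2) = -6)
Add(Mul(Add(-11249, 22801), Pow(-34767, -1)), Mul(-41991, Pow(Function('q')(24), -1))) = Add(Mul(Add(-11249, 22801), Pow(-34767, -1)), Mul(-41991, Pow(-6, -1))) = Add(Mul(11552, Rational(-1, 34767)), Mul(-41991, Rational(-1, 6))) = Add(Rational(-11552, 34767), Rational(13997, 2)) = Rational(486610595, 69534)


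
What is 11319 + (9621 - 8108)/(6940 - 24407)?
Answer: 197707460/17467 ≈ 11319.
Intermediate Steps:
11319 + (9621 - 8108)/(6940 - 24407) = 11319 + 1513/(-17467) = 11319 + 1513*(-1/17467) = 11319 - 1513/17467 = 197707460/17467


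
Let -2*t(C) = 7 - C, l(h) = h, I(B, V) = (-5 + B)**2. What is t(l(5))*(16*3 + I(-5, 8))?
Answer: -148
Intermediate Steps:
t(C) = -7/2 + C/2 (t(C) = -(7 - C)/2 = -7/2 + C/2)
t(l(5))*(16*3 + I(-5, 8)) = (-7/2 + (1/2)*5)*(16*3 + (-5 - 5)**2) = (-7/2 + 5/2)*(48 + (-10)**2) = -(48 + 100) = -1*148 = -148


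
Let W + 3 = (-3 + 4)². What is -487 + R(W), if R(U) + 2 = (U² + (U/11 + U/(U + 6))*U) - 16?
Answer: -5496/11 ≈ -499.64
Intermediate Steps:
W = -2 (W = -3 + (-3 + 4)² = -3 + 1² = -3 + 1 = -2)
R(U) = -18 + U² + U*(U/11 + U/(6 + U)) (R(U) = -2 + ((U² + (U/11 + U/(U + 6))*U) - 16) = -2 + ((U² + (U*(1/11) + U/(6 + U))*U) - 16) = -2 + ((U² + (U/11 + U/(6 + U))*U) - 16) = -2 + ((U² + U*(U/11 + U/(6 + U))) - 16) = -2 + (-16 + U² + U*(U/11 + U/(6 + U))) = -18 + U² + U*(U/11 + U/(6 + U)))
-487 + R(W) = -487 + (-1188 - 198*(-2) + 12*(-2)³ + 83*(-2)²)/(11*(6 - 2)) = -487 + (1/11)*(-1188 + 396 + 12*(-8) + 83*4)/4 = -487 + (1/11)*(¼)*(-1188 + 396 - 96 + 332) = -487 + (1/11)*(¼)*(-556) = -487 - 139/11 = -5496/11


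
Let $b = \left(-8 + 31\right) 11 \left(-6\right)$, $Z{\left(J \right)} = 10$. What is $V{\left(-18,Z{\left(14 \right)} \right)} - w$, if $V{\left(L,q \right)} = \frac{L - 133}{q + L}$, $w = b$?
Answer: $\frac{12295}{8} \approx 1536.9$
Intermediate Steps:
$b = -1518$ ($b = 23 \left(-66\right) = -1518$)
$w = -1518$
$V{\left(L,q \right)} = \frac{-133 + L}{L + q}$
$V{\left(-18,Z{\left(14 \right)} \right)} - w = \frac{-133 - 18}{-18 + 10} - -1518 = \frac{1}{-8} \left(-151\right) + 1518 = \left(- \frac{1}{8}\right) \left(-151\right) + 1518 = \frac{151}{8} + 1518 = \frac{12295}{8}$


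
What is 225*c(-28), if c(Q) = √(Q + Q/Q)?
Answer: 675*I*√3 ≈ 1169.1*I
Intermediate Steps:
c(Q) = √(1 + Q) (c(Q) = √(Q + 1) = √(1 + Q))
225*c(-28) = 225*√(1 - 28) = 225*√(-27) = 225*(3*I*√3) = 675*I*√3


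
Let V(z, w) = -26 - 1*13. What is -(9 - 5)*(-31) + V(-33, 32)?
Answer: 85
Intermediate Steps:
V(z, w) = -39 (V(z, w) = -26 - 13 = -39)
-(9 - 5)*(-31) + V(-33, 32) = -(9 - 5)*(-31) - 39 = -4*(-31) - 39 = -1*(-124) - 39 = 124 - 39 = 85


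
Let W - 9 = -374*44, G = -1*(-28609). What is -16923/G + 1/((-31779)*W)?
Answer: -8845131062990/14953043514717 ≈ -0.59153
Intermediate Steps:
G = 28609
W = -16447 (W = 9 - 374*44 = 9 - 16456 = -16447)
-16923/G + 1/((-31779)*W) = -16923/28609 + 1/(-31779*(-16447)) = -16923*1/28609 - 1/31779*(-1/16447) = -16923/28609 + 1/522669213 = -8845131062990/14953043514717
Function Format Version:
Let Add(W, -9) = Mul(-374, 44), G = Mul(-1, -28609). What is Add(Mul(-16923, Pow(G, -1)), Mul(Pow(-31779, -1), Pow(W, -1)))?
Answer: Rational(-8845131062990, 14953043514717) ≈ -0.59153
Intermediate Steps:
G = 28609
W = -16447 (W = Add(9, Mul(-374, 44)) = Add(9, -16456) = -16447)
Add(Mul(-16923, Pow(G, -1)), Mul(Pow(-31779, -1), Pow(W, -1))) = Add(Mul(-16923, Pow(28609, -1)), Mul(Pow(-31779, -1), Pow(-16447, -1))) = Add(Mul(-16923, Rational(1, 28609)), Mul(Rational(-1, 31779), Rational(-1, 16447))) = Add(Rational(-16923, 28609), Rational(1, 522669213)) = Rational(-8845131062990, 14953043514717)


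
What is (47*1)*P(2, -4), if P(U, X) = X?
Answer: -188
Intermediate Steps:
(47*1)*P(2, -4) = (47*1)*(-4) = 47*(-4) = -188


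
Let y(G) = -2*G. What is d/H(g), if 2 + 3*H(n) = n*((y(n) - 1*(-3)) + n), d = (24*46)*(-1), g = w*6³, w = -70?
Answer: 1656/114329881 ≈ 1.4484e-5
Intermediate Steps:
g = -15120 (g = -70*6³ = -70*216 = -15120)
d = -1104 (d = 1104*(-1) = -1104)
H(n) = -⅔ + n*(3 - n)/3 (H(n) = -⅔ + (n*((-2*n - 1*(-3)) + n))/3 = -⅔ + (n*((-2*n + 3) + n))/3 = -⅔ + (n*((3 - 2*n) + n))/3 = -⅔ + (n*(3 - n))/3 = -⅔ + n*(3 - n)/3)
d/H(g) = -1104/(-⅔ - 15120 - ⅓*(-15120)²) = -1104/(-⅔ - 15120 - ⅓*228614400) = -1104/(-⅔ - 15120 - 76204800) = -1104/(-228659762/3) = -1104*(-3/228659762) = 1656/114329881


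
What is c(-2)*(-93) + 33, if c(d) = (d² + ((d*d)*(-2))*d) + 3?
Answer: -2106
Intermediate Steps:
c(d) = 3 + d² - 2*d³ (c(d) = (d² + (d²*(-2))*d) + 3 = (d² + (-2*d²)*d) + 3 = (d² - 2*d³) + 3 = 3 + d² - 2*d³)
c(-2)*(-93) + 33 = (3 + (-2)² - 2*(-2)³)*(-93) + 33 = (3 + 4 - 2*(-8))*(-93) + 33 = (3 + 4 + 16)*(-93) + 33 = 23*(-93) + 33 = -2139 + 33 = -2106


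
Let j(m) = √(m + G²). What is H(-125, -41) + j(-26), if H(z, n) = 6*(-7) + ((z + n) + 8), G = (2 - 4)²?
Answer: -200 + I*√10 ≈ -200.0 + 3.1623*I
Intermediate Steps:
G = 4 (G = (-2)² = 4)
H(z, n) = -34 + n + z (H(z, n) = -42 + ((n + z) + 8) = -42 + (8 + n + z) = -34 + n + z)
j(m) = √(16 + m) (j(m) = √(m + 4²) = √(m + 16) = √(16 + m))
H(-125, -41) + j(-26) = (-34 - 41 - 125) + √(16 - 26) = -200 + √(-10) = -200 + I*√10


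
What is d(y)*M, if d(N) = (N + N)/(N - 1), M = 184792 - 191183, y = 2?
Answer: -25564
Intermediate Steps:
M = -6391
d(N) = 2*N/(-1 + N) (d(N) = (2*N)/(-1 + N) = 2*N/(-1 + N))
d(y)*M = (2*2/(-1 + 2))*(-6391) = (2*2/1)*(-6391) = (2*2*1)*(-6391) = 4*(-6391) = -25564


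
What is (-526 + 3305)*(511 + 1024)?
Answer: 4265765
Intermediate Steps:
(-526 + 3305)*(511 + 1024) = 2779*1535 = 4265765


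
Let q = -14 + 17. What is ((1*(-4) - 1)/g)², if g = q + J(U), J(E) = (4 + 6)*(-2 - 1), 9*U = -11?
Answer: 25/729 ≈ 0.034294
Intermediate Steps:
U = -11/9 (U = (⅑)*(-11) = -11/9 ≈ -1.2222)
J(E) = -30 (J(E) = 10*(-3) = -30)
q = 3
g = -27 (g = 3 - 30 = -27)
((1*(-4) - 1)/g)² = ((1*(-4) - 1)/(-27))² = ((-4 - 1)*(-1/27))² = (-5*(-1/27))² = (5/27)² = 25/729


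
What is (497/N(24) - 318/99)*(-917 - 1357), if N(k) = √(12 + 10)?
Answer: 80348/11 - 565089*√22/11 ≈ -2.3365e+5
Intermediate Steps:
N(k) = √22
(497/N(24) - 318/99)*(-917 - 1357) = (497/(√22) - 318/99)*(-917 - 1357) = (497*(√22/22) - 318*1/99)*(-2274) = (497*√22/22 - 106/33)*(-2274) = (-106/33 + 497*√22/22)*(-2274) = 80348/11 - 565089*√22/11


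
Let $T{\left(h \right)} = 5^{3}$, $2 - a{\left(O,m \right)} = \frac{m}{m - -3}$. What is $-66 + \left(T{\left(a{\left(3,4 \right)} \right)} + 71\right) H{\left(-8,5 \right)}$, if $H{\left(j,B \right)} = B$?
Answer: $914$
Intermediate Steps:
$a{\left(O,m \right)} = 2 - \frac{m}{3 + m}$ ($a{\left(O,m \right)} = 2 - \frac{m}{m - -3} = 2 - \frac{m}{m + 3} = 2 - \frac{m}{3 + m}$)
$T{\left(h \right)} = 125$
$-66 + \left(T{\left(a{\left(3,4 \right)} \right)} + 71\right) H{\left(-8,5 \right)} = -66 + \left(125 + 71\right) 5 = -66 + 196 \cdot 5 = -66 + 980 = 914$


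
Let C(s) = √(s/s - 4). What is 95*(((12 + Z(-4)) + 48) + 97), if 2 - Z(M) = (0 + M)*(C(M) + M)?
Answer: 13585 + 380*I*√3 ≈ 13585.0 + 658.18*I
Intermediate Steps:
C(s) = I*√3 (C(s) = √(1 - 4) = √(-3) = I*√3)
Z(M) = 2 - M*(M + I*√3) (Z(M) = 2 - (0 + M)*(I*√3 + M) = 2 - M*(M + I*√3))
95*(((12 + Z(-4)) + 48) + 97) = 95*(((12 + (2 - 1*(-4)² - 1*I*(-4)*√3)) + 48) + 97) = 95*(((12 + (2 - 1*16 + 4*I*√3)) + 48) + 97) = 95*(((12 + (2 - 16 + 4*I*√3)) + 48) + 97) = 95*(((12 + (-14 + 4*I*√3)) + 48) + 97) = 95*(((-2 + 4*I*√3) + 48) + 97) = 95*((46 + 4*I*√3) + 97) = 95*(143 + 4*I*√3) = 13585 + 380*I*√3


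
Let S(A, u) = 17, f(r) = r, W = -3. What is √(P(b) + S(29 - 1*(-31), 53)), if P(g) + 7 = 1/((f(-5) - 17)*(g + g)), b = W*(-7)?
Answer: √2134209/462 ≈ 3.1621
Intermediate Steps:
b = 21 (b = -3*(-7) = 21)
P(g) = -7 - 1/(44*g) (P(g) = -7 + 1/((-5 - 17)*(g + g)) = -7 + 1/(-44*g) = -7 - 1/(44*g))
√(P(b) + S(29 - 1*(-31), 53)) = √((-7 - 1/44/21) + 17) = √((-7 - 1/44*1/21) + 17) = √((-7 - 1/924) + 17) = √(-6469/924 + 17) = √(9239/924) = √2134209/462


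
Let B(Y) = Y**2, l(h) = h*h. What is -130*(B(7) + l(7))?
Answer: -12740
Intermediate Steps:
l(h) = h**2
-130*(B(7) + l(7)) = -130*(7**2 + 7**2) = -130*(49 + 49) = -130*98 = -12740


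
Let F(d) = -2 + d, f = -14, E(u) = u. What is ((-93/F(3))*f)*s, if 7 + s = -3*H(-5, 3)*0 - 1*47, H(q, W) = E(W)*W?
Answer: -70308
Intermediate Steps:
H(q, W) = W**2 (H(q, W) = W*W = W**2)
s = -54 (s = -7 + (-3*3**2*0 - 1*47) = -7 + (-3*9*0 - 47) = -7 + (-27*0 - 47) = -7 + (0 - 47) = -7 - 47 = -54)
((-93/F(3))*f)*s = (-93/(-2 + 3)*(-14))*(-54) = (-93/1*(-14))*(-54) = (-93*1*(-14))*(-54) = -93*(-14)*(-54) = 1302*(-54) = -70308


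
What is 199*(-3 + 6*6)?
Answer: 6567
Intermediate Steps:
199*(-3 + 6*6) = 199*(-3 + 36) = 199*33 = 6567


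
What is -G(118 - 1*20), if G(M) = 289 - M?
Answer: -191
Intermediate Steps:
-G(118 - 1*20) = -(289 - (118 - 1*20)) = -(289 - (118 - 20)) = -(289 - 1*98) = -(289 - 98) = -1*191 = -191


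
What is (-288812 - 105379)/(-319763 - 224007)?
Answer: 394191/543770 ≈ 0.72492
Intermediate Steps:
(-288812 - 105379)/(-319763 - 224007) = -394191/(-543770) = -394191*(-1/543770) = 394191/543770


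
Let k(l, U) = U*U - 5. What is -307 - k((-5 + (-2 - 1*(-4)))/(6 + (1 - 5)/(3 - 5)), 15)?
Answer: -527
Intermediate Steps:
k(l, U) = -5 + U² (k(l, U) = U² - 5 = -5 + U²)
-307 - k((-5 + (-2 - 1*(-4)))/(6 + (1 - 5)/(3 - 5)), 15) = -307 - (-5 + 15²) = -307 - (-5 + 225) = -307 - 1*220 = -307 - 220 = -527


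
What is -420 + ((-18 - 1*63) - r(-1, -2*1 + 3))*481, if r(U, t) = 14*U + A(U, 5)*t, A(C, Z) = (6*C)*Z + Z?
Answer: -20622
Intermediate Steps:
A(C, Z) = Z + 6*C*Z (A(C, Z) = 6*C*Z + Z = Z + 6*C*Z)
r(U, t) = 14*U + t*(5 + 30*U) (r(U, t) = 14*U + (5*(1 + 6*U))*t = 14*U + (5 + 30*U)*t = 14*U + t*(5 + 30*U))
-420 + ((-18 - 1*63) - r(-1, -2*1 + 3))*481 = -420 + ((-18 - 1*63) - (14*(-1) + 5*(-2*1 + 3)*(1 + 6*(-1))))*481 = -420 + ((-18 - 63) - (-14 + 5*(-2 + 3)*(1 - 6)))*481 = -420 + (-81 - (-14 + 5*1*(-5)))*481 = -420 + (-81 - (-14 - 25))*481 = -420 + (-81 - 1*(-39))*481 = -420 + (-81 + 39)*481 = -420 - 42*481 = -420 - 20202 = -20622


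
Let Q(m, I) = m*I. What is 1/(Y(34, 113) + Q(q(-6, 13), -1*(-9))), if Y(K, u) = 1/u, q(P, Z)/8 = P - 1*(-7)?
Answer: 113/8137 ≈ 0.013887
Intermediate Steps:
q(P, Z) = 56 + 8*P (q(P, Z) = 8*(P - 1*(-7)) = 8*(P + 7) = 8*(7 + P) = 56 + 8*P)
Q(m, I) = I*m
1/(Y(34, 113) + Q(q(-6, 13), -1*(-9))) = 1/(1/113 + (-1*(-9))*(56 + 8*(-6))) = 1/(1/113 + 9*(56 - 48)) = 1/(1/113 + 9*8) = 1/(1/113 + 72) = 1/(8137/113) = 113/8137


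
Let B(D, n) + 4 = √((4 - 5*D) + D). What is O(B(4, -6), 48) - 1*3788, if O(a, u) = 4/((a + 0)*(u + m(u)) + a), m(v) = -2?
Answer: -1246256/329 - 2*I*√3/329 ≈ -3788.0 - 0.010529*I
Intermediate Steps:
B(D, n) = -4 + √(4 - 4*D) (B(D, n) = -4 + √((4 - 5*D) + D) = -4 + √(4 - 4*D))
O(a, u) = 4/(a + a*(-2 + u)) (O(a, u) = 4/((a + 0)*(u - 2) + a) = 4/(a*(-2 + u) + a) = 4/(a + a*(-2 + u)))
O(B(4, -6), 48) - 1*3788 = 4/((-4 + 2*√(1 - 1*4))*(-1 + 48)) - 1*3788 = 4/(-4 + 2*√(1 - 4)*47) - 3788 = 4*(1/47)/(-4 + 2*√(-3)) - 3788 = 4*(1/47)/(-4 + 2*(I*√3)) - 3788 = 4*(1/47)/(-4 + 2*I*√3) - 3788 = 4/(47*(-4 + 2*I*√3)) - 3788 = -3788 + 4/(47*(-4 + 2*I*√3))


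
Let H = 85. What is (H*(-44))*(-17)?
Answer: 63580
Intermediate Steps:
(H*(-44))*(-17) = (85*(-44))*(-17) = -3740*(-17) = 63580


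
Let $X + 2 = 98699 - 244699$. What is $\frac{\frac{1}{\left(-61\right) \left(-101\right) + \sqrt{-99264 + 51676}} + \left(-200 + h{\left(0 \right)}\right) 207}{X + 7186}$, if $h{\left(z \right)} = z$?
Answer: $\frac{1573428066439}{5275772737344} + \frac{i \sqrt{11897}}{2637886368672} \approx 0.29824 + 4.1349 \cdot 10^{-11} i$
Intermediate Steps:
$X = -146002$ ($X = -2 + \left(98699 - 244699\right) = -2 - 146000 = -146002$)
$\frac{\frac{1}{\left(-61\right) \left(-101\right) + \sqrt{-99264 + 51676}} + \left(-200 + h{\left(0 \right)}\right) 207}{X + 7186} = \frac{\frac{1}{\left(-61\right) \left(-101\right) + \sqrt{-99264 + 51676}} + \left(-200 + 0\right) 207}{-146002 + 7186} = \frac{\frac{1}{6161 + \sqrt{-47588}} - 41400}{-138816} = \left(\frac{1}{6161 + 2 i \sqrt{11897}} - 41400\right) \left(- \frac{1}{138816}\right) = \left(-41400 + \frac{1}{6161 + 2 i \sqrt{11897}}\right) \left(- \frac{1}{138816}\right) = \frac{575}{1928} - \frac{1}{138816 \left(6161 + 2 i \sqrt{11897}\right)}$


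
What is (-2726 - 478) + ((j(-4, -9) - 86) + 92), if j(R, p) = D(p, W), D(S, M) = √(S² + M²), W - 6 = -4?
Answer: -3198 + √85 ≈ -3188.8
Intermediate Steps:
W = 2 (W = 6 - 4 = 2)
D(S, M) = √(M² + S²)
j(R, p) = √(4 + p²) (j(R, p) = √(2² + p²) = √(4 + p²))
(-2726 - 478) + ((j(-4, -9) - 86) + 92) = (-2726 - 478) + ((√(4 + (-9)²) - 86) + 92) = -3204 + ((√(4 + 81) - 86) + 92) = -3204 + ((√85 - 86) + 92) = -3204 + ((-86 + √85) + 92) = -3204 + (6 + √85) = -3198 + √85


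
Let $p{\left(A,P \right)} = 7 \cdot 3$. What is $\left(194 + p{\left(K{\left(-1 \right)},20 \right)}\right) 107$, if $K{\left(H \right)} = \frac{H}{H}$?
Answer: $23005$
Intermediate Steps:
$K{\left(H \right)} = 1$
$p{\left(A,P \right)} = 21$
$\left(194 + p{\left(K{\left(-1 \right)},20 \right)}\right) 107 = \left(194 + 21\right) 107 = 215 \cdot 107 = 23005$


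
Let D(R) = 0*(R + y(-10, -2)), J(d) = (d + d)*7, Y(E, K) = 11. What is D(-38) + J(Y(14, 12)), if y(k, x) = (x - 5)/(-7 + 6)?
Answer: 154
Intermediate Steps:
y(k, x) = 5 - x (y(k, x) = (-5 + x)/(-1) = (-5 + x)*(-1) = 5 - x)
J(d) = 14*d (J(d) = (2*d)*7 = 14*d)
D(R) = 0 (D(R) = 0*(R + (5 - 1*(-2))) = 0*(R + (5 + 2)) = 0*(R + 7) = 0*(7 + R) = 0)
D(-38) + J(Y(14, 12)) = 0 + 14*11 = 0 + 154 = 154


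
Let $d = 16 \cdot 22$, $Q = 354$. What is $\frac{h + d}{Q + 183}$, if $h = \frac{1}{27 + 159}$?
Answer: $\frac{65473}{99882} \approx 0.6555$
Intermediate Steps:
$d = 352$
$h = \frac{1}{186} \approx 0.0053763$
$\frac{h + d}{Q + 183} = \frac{\frac{1}{186} + 352}{354 + 183} = \frac{1}{537} \cdot \frac{65473}{186} = \frac{65473}{99882}$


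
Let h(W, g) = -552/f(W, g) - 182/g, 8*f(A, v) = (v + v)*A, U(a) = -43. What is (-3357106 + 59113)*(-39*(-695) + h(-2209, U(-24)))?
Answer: -8492406064412745/94987 ≈ -8.9406e+10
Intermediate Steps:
f(A, v) = A*v/4 (f(A, v) = ((v + v)*A)/8 = ((2*v)*A)/8 = (2*A*v)/8 = A*v/4)
h(W, g) = -182/g - 2208/(W*g) (h(W, g) = -552*4/(W*g) - 182/g = -2208/(W*g) - 182/g = -182/g - 2208/(W*g))
(-3357106 + 59113)*(-39*(-695) + h(-2209, U(-24))) = (-3357106 + 59113)*(-39*(-695) + 2*(-1104 - 91*(-2209))/(-2209*(-43))) = -3297993*(27105 + 2*(-1/2209)*(-1/43)*(-1104 + 201019)) = -3297993*(27105 + 2*(-1/2209)*(-1/43)*199915) = -3297993*(27105 + 399830/94987) = -3297993*2575022465/94987 = -8492406064412745/94987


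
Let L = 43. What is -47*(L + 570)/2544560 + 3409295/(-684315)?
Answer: -1738974296933/348256115280 ≈ -4.9934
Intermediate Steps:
-47*(L + 570)/2544560 + 3409295/(-684315) = -47*(43 + 570)/2544560 + 3409295/(-684315) = -47*613*(1/2544560) + 3409295*(-1/684315) = -28811*1/2544560 - 681859/136863 = -28811/2544560 - 681859/136863 = -1738974296933/348256115280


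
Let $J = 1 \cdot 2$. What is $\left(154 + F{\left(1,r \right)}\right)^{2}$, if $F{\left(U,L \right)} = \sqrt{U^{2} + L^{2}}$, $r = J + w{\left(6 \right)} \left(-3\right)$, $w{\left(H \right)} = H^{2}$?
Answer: $\left(154 + \sqrt{11237}\right)^{2} \approx 67603.0$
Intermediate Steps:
$J = 2$
$r = -106$ ($r = 2 + 6^{2} \left(-3\right) = 2 + 36 \left(-3\right) = 2 - 108 = -106$)
$F{\left(U,L \right)} = \sqrt{L^{2} + U^{2}}$
$\left(154 + F{\left(1,r \right)}\right)^{2} = \left(154 + \sqrt{\left(-106\right)^{2} + 1^{2}}\right)^{2} = \left(154 + \sqrt{11236 + 1}\right)^{2} = \left(154 + \sqrt{11237}\right)^{2}$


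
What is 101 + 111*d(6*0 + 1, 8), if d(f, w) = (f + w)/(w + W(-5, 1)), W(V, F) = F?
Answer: 212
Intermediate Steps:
d(f, w) = (f + w)/(1 + w) (d(f, w) = (f + w)/(w + 1) = (f + w)/(1 + w))
101 + 111*d(6*0 + 1, 8) = 101 + 111*(((6*0 + 1) + 8)/(1 + 8)) = 101 + 111*(((0 + 1) + 8)/9) = 101 + 111*((1 + 8)/9) = 101 + 111*((1/9)*9) = 101 + 111*1 = 101 + 111 = 212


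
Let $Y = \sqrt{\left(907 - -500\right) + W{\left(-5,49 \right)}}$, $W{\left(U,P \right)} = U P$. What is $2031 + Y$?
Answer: $2031 + \sqrt{1162} \approx 2065.1$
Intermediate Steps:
$W{\left(U,P \right)} = P U$
$Y = \sqrt{1162}$ ($Y = \sqrt{\left(907 - -500\right) + 49 \left(-5\right)} = \sqrt{\left(907 + 500\right) - 245} = \sqrt{1407 - 245} = \sqrt{1162} \approx 34.088$)
$2031 + Y = 2031 + \sqrt{1162}$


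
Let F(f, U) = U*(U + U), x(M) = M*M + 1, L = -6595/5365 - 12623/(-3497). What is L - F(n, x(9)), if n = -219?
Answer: -3880903304/288637 ≈ -13446.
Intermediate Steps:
L = 687072/288637 (L = -6595*1/5365 - 12623*(-1/3497) = -1319/1073 + 971/269 = 687072/288637 ≈ 2.3804)
x(M) = 1 + M² (x(M) = M² + 1 = 1 + M²)
F(f, U) = 2*U² (F(f, U) = U*(2*U) = 2*U²)
L - F(n, x(9)) = 687072/288637 - 2*(1 + 9²)² = 687072/288637 - 2*(1 + 81)² = 687072/288637 - 2*82² = 687072/288637 - 2*6724 = 687072/288637 - 1*13448 = 687072/288637 - 13448 = -3880903304/288637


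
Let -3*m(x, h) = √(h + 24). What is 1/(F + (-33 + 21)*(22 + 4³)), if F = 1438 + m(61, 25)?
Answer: 3/1211 ≈ 0.0024773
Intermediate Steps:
m(x, h) = -√(24 + h)/3 (m(x, h) = -√(h + 24)/3 = -√(24 + h)/3)
F = 4307/3 (F = 1438 - √(24 + 25)/3 = 1438 - √49/3 = 1438 - ⅓*7 = 1438 - 7/3 = 4307/3 ≈ 1435.7)
1/(F + (-33 + 21)*(22 + 4³)) = 1/(4307/3 + (-33 + 21)*(22 + 4³)) = 1/(4307/3 - 12*(22 + 64)) = 1/(4307/3 - 12*86) = 1/(4307/3 - 1032) = 1/(1211/3) = 3/1211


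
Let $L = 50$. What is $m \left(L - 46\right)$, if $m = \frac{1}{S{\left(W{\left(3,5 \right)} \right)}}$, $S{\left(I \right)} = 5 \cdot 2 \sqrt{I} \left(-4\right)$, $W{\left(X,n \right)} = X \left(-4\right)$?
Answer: $\frac{i \sqrt{3}}{60} \approx 0.028868 i$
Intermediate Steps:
$W{\left(X,n \right)} = - 4 X$
$S{\left(I \right)} = - 40 \sqrt{I}$ ($S{\left(I \right)} = 10 \sqrt{I} \left(-4\right) = - 40 \sqrt{I}$)
$m = \frac{i \sqrt{3}}{240}$ ($m = \frac{1}{\left(-40\right) \sqrt{\left(-4\right) 3}} = \frac{1}{\left(-40\right) \sqrt{-12}} = \frac{1}{\left(-40\right) 2 i \sqrt{3}} = \frac{1}{\left(-80\right) i \sqrt{3}} = \frac{i \sqrt{3}}{240} \approx 0.0072169 i$)
$m \left(L - 46\right) = \frac{i \sqrt{3}}{240} \left(50 - 46\right) = \frac{i \sqrt{3}}{240} \cdot 4 = \frac{i \sqrt{3}}{60}$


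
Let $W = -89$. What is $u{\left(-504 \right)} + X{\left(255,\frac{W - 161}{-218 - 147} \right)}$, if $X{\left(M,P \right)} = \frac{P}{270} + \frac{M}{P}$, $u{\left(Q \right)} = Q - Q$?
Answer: $\frac{7338083}{19710} \approx 372.3$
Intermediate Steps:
$u{\left(Q \right)} = 0$
$X{\left(M,P \right)} = \frac{P}{270} + \frac{M}{P}$ ($X{\left(M,P \right)} = P \frac{1}{270} + \frac{M}{P} = \frac{P}{270} + \frac{M}{P}$)
$u{\left(-504 \right)} + X{\left(255,\frac{W - 161}{-218 - 147} \right)} = 0 + \left(\frac{\left(-89 - 161\right) \frac{1}{-218 - 147}}{270} + \frac{255}{\left(-89 - 161\right) \frac{1}{-218 - 147}}\right) = 0 + \left(\frac{\left(-250\right) \frac{1}{-365}}{270} + \frac{255}{\left(-250\right) \frac{1}{-365}}\right) = 0 + \left(\frac{\left(-250\right) \left(- \frac{1}{365}\right)}{270} + \frac{255}{\left(-250\right) \left(- \frac{1}{365}\right)}\right) = 0 + \left(\frac{1}{270} \cdot \frac{50}{73} + \frac{255}{\frac{50}{73}}\right) = 0 + \left(\frac{5}{1971} + 255 \cdot \frac{73}{50}\right) = 0 + \left(\frac{5}{1971} + \frac{3723}{10}\right) = 0 + \frac{7338083}{19710} = \frac{7338083}{19710}$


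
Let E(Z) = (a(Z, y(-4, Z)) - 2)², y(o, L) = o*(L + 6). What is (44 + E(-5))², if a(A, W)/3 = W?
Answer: 57600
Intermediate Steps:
y(o, L) = o*(6 + L)
a(A, W) = 3*W
E(Z) = (-74 - 12*Z)² (E(Z) = (3*(-4*(6 + Z)) - 2)² = (3*(-24 - 4*Z) - 2)² = ((-72 - 12*Z) - 2)² = (-74 - 12*Z)²)
(44 + E(-5))² = (44 + 4*(37 + 6*(-5))²)² = (44 + 4*(37 - 30)²)² = (44 + 4*7²)² = (44 + 4*49)² = (44 + 196)² = 240² = 57600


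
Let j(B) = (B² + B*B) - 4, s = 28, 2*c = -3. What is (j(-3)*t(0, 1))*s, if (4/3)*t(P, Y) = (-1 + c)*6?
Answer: -4410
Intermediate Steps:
c = -3/2 (c = (½)*(-3) = -3/2 ≈ -1.5000)
t(P, Y) = -45/4 (t(P, Y) = 3*((-1 - 3/2)*6)/4 = 3*(-5/2*6)/4 = (¾)*(-15) = -45/4)
j(B) = -4 + 2*B² (j(B) = (B² + B²) - 4 = 2*B² - 4 = -4 + 2*B²)
(j(-3)*t(0, 1))*s = ((-4 + 2*(-3)²)*(-45/4))*28 = ((-4 + 2*9)*(-45/4))*28 = ((-4 + 18)*(-45/4))*28 = (14*(-45/4))*28 = -315/2*28 = -4410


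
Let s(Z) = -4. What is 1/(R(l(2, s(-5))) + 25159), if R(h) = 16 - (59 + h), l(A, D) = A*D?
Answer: 1/25124 ≈ 3.9803e-5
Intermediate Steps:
R(h) = -43 - h (R(h) = 16 + (-59 - h) = -43 - h)
1/(R(l(2, s(-5))) + 25159) = 1/((-43 - 2*(-4)) + 25159) = 1/((-43 - 1*(-8)) + 25159) = 1/((-43 + 8) + 25159) = 1/(-35 + 25159) = 1/25124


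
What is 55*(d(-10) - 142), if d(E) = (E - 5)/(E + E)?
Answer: -31075/4 ≈ -7768.8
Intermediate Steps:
d(E) = (-5 + E)/(2*E) (d(E) = (-5 + E)/((2*E)) = (-5 + E)*(1/(2*E)) = (-5 + E)/(2*E))
55*(d(-10) - 142) = 55*((½)*(-5 - 10)/(-10) - 142) = 55*((½)*(-⅒)*(-15) - 142) = 55*(¾ - 142) = 55*(-565/4) = -31075/4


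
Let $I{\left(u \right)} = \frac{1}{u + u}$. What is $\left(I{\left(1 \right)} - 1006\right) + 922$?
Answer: $- \frac{167}{2} \approx -83.5$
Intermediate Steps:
$I{\left(u \right)} = \frac{1}{2 u}$
$\left(I{\left(1 \right)} - 1006\right) + 922 = \left(\frac{1}{2 \cdot 1} - 1006\right) + 922 = \left(\frac{1}{2} \cdot 1 + \left(-1372 + 366\right)\right) + 922 = \left(\frac{1}{2} - 1006\right) + 922 = - \frac{2011}{2} + 922 = - \frac{167}{2}$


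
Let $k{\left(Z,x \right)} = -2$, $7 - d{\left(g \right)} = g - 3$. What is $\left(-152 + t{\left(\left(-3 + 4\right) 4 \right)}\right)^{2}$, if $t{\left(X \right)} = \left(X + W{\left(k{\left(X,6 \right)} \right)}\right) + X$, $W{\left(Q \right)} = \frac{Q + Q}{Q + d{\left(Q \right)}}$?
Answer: $\frac{521284}{25} \approx 20851.0$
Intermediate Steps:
$d{\left(g \right)} = 10 - g$ ($d{\left(g \right)} = 7 - \left(g - 3\right) = 7 - \left(-3 + g\right) = 10 - g$)
$W{\left(Q \right)} = \frac{Q}{5}$ ($W{\left(Q \right)} = \frac{Q + Q}{Q - \left(-10 + Q\right)} = \frac{2 Q}{10} = 2 Q \frac{1}{10} = \frac{Q}{5}$)
$t{\left(X \right)} = - \frac{2}{5} + 2 X$ ($t{\left(X \right)} = \left(X + \frac{1}{5} \left(-2\right)\right) + X = \left(X - \frac{2}{5}\right) + X = \left(- \frac{2}{5} + X\right) + X = - \frac{2}{5} + 2 X$)
$\left(-152 + t{\left(\left(-3 + 4\right) 4 \right)}\right)^{2} = \left(-152 - \left(\frac{2}{5} - 2 \left(-3 + 4\right) 4\right)\right)^{2} = \left(-152 - \left(\frac{2}{5} - 2 \cdot 1 \cdot 4\right)\right)^{2} = \left(-152 + \left(- \frac{2}{5} + 2 \cdot 4\right)\right)^{2} = \left(-152 + \left(- \frac{2}{5} + 8\right)\right)^{2} = \left(-152 + \frac{38}{5}\right)^{2} = \left(- \frac{722}{5}\right)^{2} = \frac{521284}{25}$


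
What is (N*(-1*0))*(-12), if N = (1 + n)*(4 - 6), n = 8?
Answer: 0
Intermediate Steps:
N = -18 (N = (1 + 8)*(4 - 6) = 9*(-2) = -18)
(N*(-1*0))*(-12) = -(-18)*0*(-12) = -18*0*(-12) = 0*(-12) = 0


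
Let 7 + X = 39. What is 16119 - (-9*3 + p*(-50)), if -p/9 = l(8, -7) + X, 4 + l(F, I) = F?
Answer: -54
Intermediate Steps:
l(F, I) = -4 + F
X = 32 (X = -7 + 39 = 32)
p = -324 (p = -9*((-4 + 8) + 32) = -9*(4 + 32) = -9*36 = -324)
16119 - (-9*3 + p*(-50)) = 16119 - (-9*3 - 324*(-50)) = 16119 - (-27 + 16200) = 16119 - 1*16173 = 16119 - 16173 = -54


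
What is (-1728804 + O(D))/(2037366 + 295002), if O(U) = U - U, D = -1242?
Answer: -144067/194364 ≈ -0.74122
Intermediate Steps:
O(U) = 0
(-1728804 + O(D))/(2037366 + 295002) = (-1728804 + 0)/(2037366 + 295002) = -1728804/2332368 = -1728804*1/2332368 = -144067/194364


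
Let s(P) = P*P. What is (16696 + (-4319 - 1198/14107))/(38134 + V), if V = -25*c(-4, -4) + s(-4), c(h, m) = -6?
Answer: 174601141/540298100 ≈ 0.32316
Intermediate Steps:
s(P) = P²
V = 166 (V = -25*(-6) + (-4)² = 150 + 16 = 166)
(16696 + (-4319 - 1198/14107))/(38134 + V) = (16696 + (-4319 - 1198/14107))/(38134 + 166) = (16696 + (-4319 - 1198/14107))/38300 = (16696 + (-4319 - 1*1198/14107))*(1/38300) = (16696 + (-4319 - 1198/14107))*(1/38300) = (16696 - 60929331/14107)*(1/38300) = (174601141/14107)*(1/38300) = 174601141/540298100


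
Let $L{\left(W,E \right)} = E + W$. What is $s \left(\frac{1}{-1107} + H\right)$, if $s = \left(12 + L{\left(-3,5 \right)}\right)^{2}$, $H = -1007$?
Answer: $- \frac{218491000}{1107} \approx -1.9737 \cdot 10^{5}$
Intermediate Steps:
$s = 196$ ($s = \left(12 + \left(5 - 3\right)\right)^{2} = \left(12 + 2\right)^{2} = 14^{2} = 196$)
$s \left(\frac{1}{-1107} + H\right) = 196 \left(\frac{1}{-1107} - 1007\right) = 196 \left(- \frac{1}{1107} - 1007\right) = 196 \left(- \frac{1114750}{1107}\right) = - \frac{218491000}{1107}$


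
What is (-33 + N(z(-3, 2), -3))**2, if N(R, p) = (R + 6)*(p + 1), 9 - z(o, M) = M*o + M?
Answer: 5041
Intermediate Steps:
z(o, M) = 9 - M - M*o (z(o, M) = 9 - (M*o + M) = 9 - (M + M*o) = 9 + (-M - M*o) = 9 - M - M*o)
N(R, p) = (1 + p)*(6 + R) (N(R, p) = (6 + R)*(1 + p) = (1 + p)*(6 + R))
(-33 + N(z(-3, 2), -3))**2 = (-33 + (6 + (9 - 1*2 - 1*2*(-3)) + 6*(-3) + (9 - 1*2 - 1*2*(-3))*(-3)))**2 = (-33 + (6 + (9 - 2 + 6) - 18 + (9 - 2 + 6)*(-3)))**2 = (-33 + (6 + 13 - 18 + 13*(-3)))**2 = (-33 + (6 + 13 - 18 - 39))**2 = (-33 - 38)**2 = (-71)**2 = 5041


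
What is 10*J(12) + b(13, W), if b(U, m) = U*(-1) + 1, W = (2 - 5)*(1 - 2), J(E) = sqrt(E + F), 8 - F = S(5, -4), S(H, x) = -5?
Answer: 38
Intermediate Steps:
F = 13 (F = 8 - 1*(-5) = 8 + 5 = 13)
J(E) = sqrt(13 + E) (J(E) = sqrt(E + 13) = sqrt(13 + E))
W = 3 (W = -3*(-1) = 3)
b(U, m) = 1 - U (b(U, m) = -U + 1 = 1 - U)
10*J(12) + b(13, W) = 10*sqrt(13 + 12) + (1 - 1*13) = 10*sqrt(25) + (1 - 13) = 10*5 - 12 = 50 - 12 = 38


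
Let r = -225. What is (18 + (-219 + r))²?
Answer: 181476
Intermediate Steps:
(18 + (-219 + r))² = (18 + (-219 - 225))² = (18 - 444)² = (-426)² = 181476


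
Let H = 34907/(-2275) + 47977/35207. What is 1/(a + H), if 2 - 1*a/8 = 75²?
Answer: -80095925/3604154913274 ≈ -2.2223e-5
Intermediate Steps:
H = -1119823074/80095925 (H = 34907*(-1/2275) + 47977*(1/35207) = -34907/2275 + 47977/35207 = -1119823074/80095925 ≈ -13.981)
a = -44984 (a = 16 - 8*75² = 16 - 8*5625 = 16 - 45000 = -44984)
1/(a + H) = 1/(-44984 - 1119823074/80095925) = 1/(-3604154913274/80095925) = -80095925/3604154913274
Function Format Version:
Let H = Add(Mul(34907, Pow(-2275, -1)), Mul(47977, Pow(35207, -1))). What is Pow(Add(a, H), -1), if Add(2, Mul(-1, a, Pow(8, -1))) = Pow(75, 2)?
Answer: Rational(-80095925, 3604154913274) ≈ -2.2223e-5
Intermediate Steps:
H = Rational(-1119823074, 80095925) (H = Add(Mul(34907, Rational(-1, 2275)), Mul(47977, Rational(1, 35207))) = Add(Rational(-34907, 2275), Rational(47977, 35207)) = Rational(-1119823074, 80095925) ≈ -13.981)
a = -44984 (a = Add(16, Mul(-8, Pow(75, 2))) = Add(16, Mul(-8, 5625)) = Add(16, -45000) = -44984)
Pow(Add(a, H), -1) = Pow(Add(-44984, Rational(-1119823074, 80095925)), -1) = Pow(Rational(-3604154913274, 80095925), -1) = Rational(-80095925, 3604154913274)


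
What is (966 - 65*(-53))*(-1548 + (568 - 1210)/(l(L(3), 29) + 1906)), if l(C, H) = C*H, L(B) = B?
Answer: -13611490266/1993 ≈ -6.8296e+6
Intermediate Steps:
(966 - 65*(-53))*(-1548 + (568 - 1210)/(l(L(3), 29) + 1906)) = (966 - 65*(-53))*(-1548 + (568 - 1210)/(3*29 + 1906)) = (966 + 3445)*(-1548 - 642/(87 + 1906)) = 4411*(-1548 - 642/1993) = 4411*(-3085806/1993) = -13611490266/1993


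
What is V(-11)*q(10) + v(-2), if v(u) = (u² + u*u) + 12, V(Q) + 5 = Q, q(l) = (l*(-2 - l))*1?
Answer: 1940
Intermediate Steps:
q(l) = l*(-2 - l)
V(Q) = -5 + Q
v(u) = 12 + 2*u² (v(u) = (u² + u²) + 12 = 2*u² + 12 = 12 + 2*u²)
V(-11)*q(10) + v(-2) = (-5 - 11)*(-1*10*(2 + 10)) + (12 + 2*(-2)²) = -(-16)*10*12 + (12 + 2*4) = -16*(-120) + (12 + 8) = 1920 + 20 = 1940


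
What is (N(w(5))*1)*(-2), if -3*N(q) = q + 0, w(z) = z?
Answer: 10/3 ≈ 3.3333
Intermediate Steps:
N(q) = -q/3 (N(q) = -(q + 0)/3 = -q/3)
(N(w(5))*1)*(-2) = (-⅓*5*1)*(-2) = -5/3*1*(-2) = -5/3*(-2) = 10/3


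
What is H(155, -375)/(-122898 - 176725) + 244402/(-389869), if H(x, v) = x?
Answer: -73288890141/116813719387 ≈ -0.62740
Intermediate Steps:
H(155, -375)/(-122898 - 176725) + 244402/(-389869) = 155/(-122898 - 176725) + 244402/(-389869) = 155/(-299623) + 244402*(-1/389869) = 155*(-1/299623) - 244402/389869 = -155/299623 - 244402/389869 = -73288890141/116813719387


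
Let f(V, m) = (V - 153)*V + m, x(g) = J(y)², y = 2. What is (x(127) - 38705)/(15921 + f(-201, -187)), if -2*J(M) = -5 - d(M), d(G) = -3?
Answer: -4838/10861 ≈ -0.44545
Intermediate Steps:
J(M) = 1 (J(M) = -(-5 - 1*(-3))/2 = -(-5 + 3)/2 = -½*(-2) = 1)
x(g) = 1 (x(g) = 1² = 1)
f(V, m) = m + V*(-153 + V) (f(V, m) = (-153 + V)*V + m = V*(-153 + V) + m = m + V*(-153 + V))
(x(127) - 38705)/(15921 + f(-201, -187)) = (1 - 38705)/(15921 + (-187 + (-201)² - 153*(-201))) = -38704/(15921 + (-187 + 40401 + 30753)) = -38704/(15921 + 70967) = -38704/86888 = -38704*1/86888 = -4838/10861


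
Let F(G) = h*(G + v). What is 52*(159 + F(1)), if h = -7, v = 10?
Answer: 4264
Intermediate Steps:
F(G) = -70 - 7*G (F(G) = -7*(G + 10) = -7*(10 + G) = -70 - 7*G)
52*(159 + F(1)) = 52*(159 + (-70 - 7*1)) = 52*(159 + (-70 - 7)) = 52*(159 - 77) = 52*82 = 4264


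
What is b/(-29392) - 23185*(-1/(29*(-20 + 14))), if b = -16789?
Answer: -339266117/2557104 ≈ -132.68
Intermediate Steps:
b/(-29392) - 23185*(-1/(29*(-20 + 14))) = -16789/(-29392) - 23185*(-1/(29*(-20 + 14))) = -16789*(-1/29392) - 23185/((-6*(-29))) = 16789/29392 - 23185/174 = -339266117/2557104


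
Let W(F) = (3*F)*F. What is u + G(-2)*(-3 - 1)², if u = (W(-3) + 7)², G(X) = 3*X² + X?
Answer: 1316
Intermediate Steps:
G(X) = X + 3*X²
W(F) = 3*F²
u = 1156 (u = (3*(-3)² + 7)² = (3*9 + 7)² = (27 + 7)² = 34² = 1156)
u + G(-2)*(-3 - 1)² = 1156 + (-2*(1 + 3*(-2)))*(-3 - 1)² = 1156 - 2*(1 - 6)*(-4)² = 1156 - 2*(-5)*16 = 1156 + 10*16 = 1156 + 160 = 1316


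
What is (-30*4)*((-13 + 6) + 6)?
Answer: 120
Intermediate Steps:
(-30*4)*((-13 + 6) + 6) = -120*(-7 + 6) = -120*(-1) = 120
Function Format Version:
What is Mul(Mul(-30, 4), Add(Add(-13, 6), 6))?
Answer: 120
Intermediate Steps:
Mul(Mul(-30, 4), Add(Add(-13, 6), 6)) = Mul(-120, Add(-7, 6)) = Mul(-120, -1) = 120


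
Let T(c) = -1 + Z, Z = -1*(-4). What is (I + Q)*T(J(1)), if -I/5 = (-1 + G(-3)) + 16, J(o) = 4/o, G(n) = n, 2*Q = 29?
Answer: -273/2 ≈ -136.50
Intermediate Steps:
Q = 29/2 (Q = (1/2)*29 = 29/2 ≈ 14.500)
Z = 4
T(c) = 3 (T(c) = -1 + 4 = 3)
I = -60 (I = -5*((-1 - 3) + 16) = -5*(-4 + 16) = -5*12 = -60)
(I + Q)*T(J(1)) = (-60 + 29/2)*3 = -91/2*3 = -273/2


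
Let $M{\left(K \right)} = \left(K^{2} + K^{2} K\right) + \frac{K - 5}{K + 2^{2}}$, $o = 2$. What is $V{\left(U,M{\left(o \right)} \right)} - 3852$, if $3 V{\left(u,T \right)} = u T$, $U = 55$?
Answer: $- \frac{21847}{6} \approx -3641.2$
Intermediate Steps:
$M{\left(K \right)} = K^{2} + K^{3} + \frac{-5 + K}{4 + K}$ ($M{\left(K \right)} = \left(K^{2} + K^{3}\right) + \frac{-5 + K}{K + 4} = \left(K^{2} + K^{3}\right) + \frac{-5 + K}{4 + K} = K^{2} + K^{3} + \frac{-5 + K}{4 + K}$)
$V{\left(u,T \right)} = \frac{T u}{3}$ ($V{\left(u,T \right)} = \frac{u T}{3} = \frac{T u}{3}$)
$V{\left(U,M{\left(o \right)} \right)} - 3852 = \frac{1}{3} \frac{-5 + 2 + 2^{4} + 4 \cdot 2^{2} + 5 \cdot 2^{3}}{4 + 2} \cdot 55 - 3852 = \frac{1}{3} \frac{-5 + 2 + 16 + 4 \cdot 4 + 5 \cdot 8}{6} \cdot 55 - 3852 = \frac{1}{3} \frac{-5 + 2 + 16 + 16 + 40}{6} \cdot 55 - 3852 = \frac{1}{3} \cdot \frac{1}{6} \cdot 69 \cdot 55 - 3852 = \frac{1}{3} \cdot \frac{23}{2} \cdot 55 - 3852 = \frac{1265}{6} - 3852 = - \frac{21847}{6}$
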